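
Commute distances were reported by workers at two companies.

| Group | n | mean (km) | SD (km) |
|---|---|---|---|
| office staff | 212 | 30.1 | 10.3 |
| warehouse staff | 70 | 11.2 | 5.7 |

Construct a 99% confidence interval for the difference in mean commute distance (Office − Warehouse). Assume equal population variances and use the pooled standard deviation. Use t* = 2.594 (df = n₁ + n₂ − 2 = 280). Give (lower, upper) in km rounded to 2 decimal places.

(15.55, 22.25)

Pooled variance s_p² = [211·10.3² + 69·5.7²] / (212+70−2) = 87.9529, so s_p = 9.3783.
SE_diff = s_p·√(1/n₁ + 1/n₂) = 9.3783·√(1/212 + 1/70) = 1.2928.
t* = 2.594; margin = 2.594 × 1.2928 = 3.3535.
Difference = 30.1 − 11.2 = 18.9000.
18.9000 ± 3.3535 → (15.55, 22.25).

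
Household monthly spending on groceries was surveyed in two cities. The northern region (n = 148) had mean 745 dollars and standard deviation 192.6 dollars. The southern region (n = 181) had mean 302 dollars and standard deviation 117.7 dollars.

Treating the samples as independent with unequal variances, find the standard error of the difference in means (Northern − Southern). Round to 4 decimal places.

18.0881

SE₁ = s₁/√n₁ = 192.6/√148 = 15.8316; SE₂ = 117.7/√181 = 8.7486.
Independent samples, unequal variances: SE_diff = √(SE₁² + SE₂²) = √(250.63955856 + 76.53800196) = 18.0881.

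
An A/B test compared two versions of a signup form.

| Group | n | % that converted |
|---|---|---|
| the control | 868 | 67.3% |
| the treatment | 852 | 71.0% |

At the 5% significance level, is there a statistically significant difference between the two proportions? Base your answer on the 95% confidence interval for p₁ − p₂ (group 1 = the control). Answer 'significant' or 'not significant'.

SE₁ = √(p̂₁(1−p̂₁)/n₁) = √(0.6730·0.3270/868) = 0.01592; SE₂ = √(0.7100·0.2900/852) = 0.01555.
Independent samples: SE of the difference = √(SE₁² + SE₂²) = √(0.0002534464 + 0.0002418025) = 0.02225.
z* for 95% confidence is 1.960, so the margin of error is 1.960 × 0.02225 = 0.04361.
Point estimate p̂₁ − p̂₂ = 0.6730 − 0.7100 = -0.0370.
-0.0370 ± 0.04361 → (-0.08061, 0.00661).
The interval (-0.08061, 0.00661) contains 0, so the difference is not significant.

not significant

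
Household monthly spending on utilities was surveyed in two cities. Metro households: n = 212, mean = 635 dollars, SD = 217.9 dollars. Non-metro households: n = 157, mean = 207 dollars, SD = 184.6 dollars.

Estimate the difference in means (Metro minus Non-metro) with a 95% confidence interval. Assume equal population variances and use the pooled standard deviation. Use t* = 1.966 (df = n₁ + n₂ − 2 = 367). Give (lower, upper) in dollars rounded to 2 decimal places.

s_p = √[((n₁−1)s₁² + (n₂−1)s₂²)/(n₁+n₂−2)] = √[(211·217.9² + 156·184.6²)/367] = 204.4092.
SE = 204.4092·√(1/212 + 1/157) = 21.5227.
With t* = 1.966, margin = 1.966 × 21.5227 = 42.3136.
x̄₁ − x̄₂ = 635 − 207 = 428.0000; interval 428.0000 ± 42.3136 = (385.69, 470.31).

(385.69, 470.31)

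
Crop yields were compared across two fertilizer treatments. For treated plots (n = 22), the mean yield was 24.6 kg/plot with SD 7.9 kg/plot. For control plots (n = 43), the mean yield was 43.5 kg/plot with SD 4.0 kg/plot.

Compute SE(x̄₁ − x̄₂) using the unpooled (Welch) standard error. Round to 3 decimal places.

Per-group SEs: s₁/√n₁ = 7.9/√22 = 1.6843, s₂/√n₂ = 4.0/√43 = 0.6100.
Unpooled SE of the difference: √(2.83686649 + 0.3721) = 1.7914.

1.791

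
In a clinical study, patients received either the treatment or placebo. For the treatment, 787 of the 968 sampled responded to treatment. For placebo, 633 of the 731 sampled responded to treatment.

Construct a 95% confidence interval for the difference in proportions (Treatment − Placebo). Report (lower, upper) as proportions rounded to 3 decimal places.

(-0.088, -0.018)

First, p̂₁ = 787/968 = 0.8130; p̂₂ = 633/731 = 0.8659.
The two standard errors are √(0.8130×0.1870/968) = 0.01253 and √(0.8659×0.1341/731) = 0.01260.
Because the samples are independent, SE_diff = √(0.01253² + 0.01260²) = 0.01777.
Using z* = 1.960 for 95%, ME = 1.960 × 0.01777 = 0.03483.
p̂₁ − p̂₂ = -0.0529; interval -0.0529 ± 0.03483 gives (-0.088, -0.018).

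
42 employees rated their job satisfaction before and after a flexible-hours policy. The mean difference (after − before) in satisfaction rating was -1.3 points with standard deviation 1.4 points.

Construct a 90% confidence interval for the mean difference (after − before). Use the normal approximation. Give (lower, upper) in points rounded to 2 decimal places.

Paired design: SE = s_d/√n = 1.4/√42 = 0.2160.
z* = 1.645; margin of error = 1.645 × 0.2160 = 0.3553.
-1.3 ± 0.3553 → (-1.66, -0.94).

(-1.66, -0.94)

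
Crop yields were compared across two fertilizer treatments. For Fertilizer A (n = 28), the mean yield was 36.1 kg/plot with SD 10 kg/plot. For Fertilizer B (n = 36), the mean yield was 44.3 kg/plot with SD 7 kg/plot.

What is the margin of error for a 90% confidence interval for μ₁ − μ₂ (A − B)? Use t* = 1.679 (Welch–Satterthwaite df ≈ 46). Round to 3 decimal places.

SE₁ = s₁/√n₁ = 10/√28 = 1.8898; SE₂ = 7/√36 = 1.1667.
Independent samples, unequal variances: SE_diff = √(SE₁² + SE₂²) = √(3.57134404 + 1.36118889) = 2.2209.
t* = 1.679, so margin of error = 1.679 × 2.2209 = 3.7289.

3.729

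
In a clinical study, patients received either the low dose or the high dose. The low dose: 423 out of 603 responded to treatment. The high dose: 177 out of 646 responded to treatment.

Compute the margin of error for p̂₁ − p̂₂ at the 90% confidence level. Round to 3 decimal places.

0.042

Sample proportions: 423/603 = 0.7015, 177/646 = 0.2740.
Each SE is √(p̂(1−p̂)/n): √(0.7015·0.2985/603) = 0.01863 and √(0.2740·0.7260/646) = 0.01755.
SE(p̂₁ − p̂₂) = √(SE₁² + SE₂²) = √(0.0003470769 + 0.0003080025) = 0.02559, since the two samples are independent.
At 90% confidence z* = 1.645; margin = 1.645 × 0.02559 = 0.04210.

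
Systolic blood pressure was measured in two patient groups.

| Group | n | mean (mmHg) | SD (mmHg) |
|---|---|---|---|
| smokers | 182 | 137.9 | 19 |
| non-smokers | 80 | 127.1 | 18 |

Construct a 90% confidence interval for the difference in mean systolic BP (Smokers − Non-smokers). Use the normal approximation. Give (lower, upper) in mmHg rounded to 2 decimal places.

Standard errors of each mean: 19/√182 = 1.4084 and 18/√80 = 2.0125.
SE(x̄₁ − x̄₂) = √(1.4084² + 2.0125²) = 2.4564 for independent samples with unequal variances.
With z* = 1.645, the margin is 1.645 × 2.4564 = 4.0408.
x̄₁ − x̄₂ = 137.9 − 127.1 = 10.8000; the interval is 10.8000 ± 4.0408 = (6.76, 14.84).

(6.76, 14.84)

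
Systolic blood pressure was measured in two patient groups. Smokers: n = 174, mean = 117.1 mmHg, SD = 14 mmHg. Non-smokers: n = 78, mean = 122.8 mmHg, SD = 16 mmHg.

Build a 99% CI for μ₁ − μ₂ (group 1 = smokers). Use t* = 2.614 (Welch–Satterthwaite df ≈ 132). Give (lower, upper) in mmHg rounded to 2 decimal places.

Standard errors of each mean: 14/√174 = 1.0613 and 16/√78 = 1.8116.
SE(x̄₁ − x̄₂) = √(1.0613² + 1.8116²) = 2.0996 for independent samples with unequal variances.
With t* = 2.614, the margin is 2.614 × 2.0996 = 5.4884.
x̄₁ − x̄₂ = 117.1 − 122.8 = -5.7000; the interval is -5.7000 ± 5.4884 = (-11.19, -0.21).

(-11.19, -0.21)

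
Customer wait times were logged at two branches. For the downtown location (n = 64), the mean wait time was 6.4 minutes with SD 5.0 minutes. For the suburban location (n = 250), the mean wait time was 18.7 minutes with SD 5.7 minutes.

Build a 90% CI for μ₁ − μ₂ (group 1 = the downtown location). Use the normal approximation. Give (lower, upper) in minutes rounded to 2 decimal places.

Standard errors of each mean: 5.0/√64 = 0.6250 and 5.7/√250 = 0.3605.
SE(x̄₁ − x̄₂) = √(0.6250² + 0.3605²) = 0.7215 for independent samples with unequal variances.
With z* = 1.645, the margin is 1.645 × 0.7215 = 1.1869.
x̄₁ − x̄₂ = 6.4 − 18.7 = -12.3000; the interval is -12.3000 ± 1.1869 = (-13.49, -11.11).

(-13.49, -11.11)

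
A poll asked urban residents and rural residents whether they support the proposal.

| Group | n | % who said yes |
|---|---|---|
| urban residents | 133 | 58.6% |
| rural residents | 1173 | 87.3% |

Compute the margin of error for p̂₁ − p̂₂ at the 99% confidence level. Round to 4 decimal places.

Each SE is √(p̂(1−p̂)/n): √(0.5860·0.4140/133) = 0.04271 and √(0.8730·0.1270/1173) = 0.00972.
SE(p̂₁ − p̂₂) = √(SE₁² + SE₂²) = √(0.0018241441 + 0.0000944784) = 0.04380, since the two samples are independent.
At 99% confidence z* = 2.576; margin = 2.576 × 0.04380 = 0.11283.

0.1128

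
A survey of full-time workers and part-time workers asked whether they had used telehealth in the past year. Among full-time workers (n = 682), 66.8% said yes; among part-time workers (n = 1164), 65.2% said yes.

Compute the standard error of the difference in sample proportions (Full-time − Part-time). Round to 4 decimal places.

SE₁ = √(p̂₁(1−p̂₁)/n₁) = √(0.6680·0.3320/682) = 0.01803; SE₂ = √(0.6520·0.3480/1164) = 0.01396.
Independent samples: SE of the difference = √(SE₁² + SE₂²) = √(0.0003250809 + 0.0001948816) = 0.02280.

0.0228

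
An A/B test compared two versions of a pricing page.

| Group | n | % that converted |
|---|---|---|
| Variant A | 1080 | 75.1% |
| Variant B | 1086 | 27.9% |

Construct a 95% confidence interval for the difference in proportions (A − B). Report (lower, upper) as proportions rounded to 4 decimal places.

The two standard errors are √(0.7510×0.2490/1080) = 0.01316 and √(0.2790×0.7210/1086) = 0.01361.
Because the samples are independent, SE_diff = √(0.01316² + 0.01361²) = 0.01893.
Using z* = 1.960 for 95%, ME = 1.960 × 0.01893 = 0.03710.
p̂₁ − p̂₂ = 0.4720; interval 0.4720 ± 0.03710 gives (0.4349, 0.5091).

(0.4349, 0.5091)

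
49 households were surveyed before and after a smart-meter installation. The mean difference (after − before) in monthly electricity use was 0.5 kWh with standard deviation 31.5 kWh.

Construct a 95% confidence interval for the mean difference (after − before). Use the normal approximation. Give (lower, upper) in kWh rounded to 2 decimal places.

This is a matched-pairs design, so SE = s_d/√n = 31.5/√49 = 4.5000.
Margin = 1.960 × 4.5000 = 8.8200; the interval is 0.5 ± 8.8200 = (-8.32, 9.32).

(-8.32, 9.32)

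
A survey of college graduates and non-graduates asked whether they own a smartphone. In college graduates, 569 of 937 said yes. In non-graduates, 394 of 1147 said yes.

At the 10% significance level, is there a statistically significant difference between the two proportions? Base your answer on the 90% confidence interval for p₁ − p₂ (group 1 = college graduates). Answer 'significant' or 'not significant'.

Sample proportions: 569/937 = 0.6073, 394/1147 = 0.3435.
Each SE is √(p̂(1−p̂)/n): √(0.6073·0.3927/937) = 0.01595 and √(0.3435·0.6565/1147) = 0.01402.
SE(p̂₁ − p̂₂) = √(SE₁² + SE₂²) = √(0.0002544025 + 0.0001965604) = 0.02124, since the two samples are independent.
At 90% confidence z* = 1.645; margin = 1.645 × 0.02124 = 0.03494.
The difference is 0.6073 − 0.3435 = 0.2638, so the interval is 0.2638 ± 0.03494 = (0.22886, 0.29874).
The interval (0.22886, 0.29874) does not contain 0, so the difference is significant.

significant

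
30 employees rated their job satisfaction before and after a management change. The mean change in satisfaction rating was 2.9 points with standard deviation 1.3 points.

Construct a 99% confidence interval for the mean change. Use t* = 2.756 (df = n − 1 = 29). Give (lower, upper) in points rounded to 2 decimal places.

(2.25, 3.55)

Paired design: SE = s_d/√n = 1.3/√30 = 0.2373.
t* = 2.756; margin of error = 2.756 × 0.2373 = 0.6540.
2.9 ± 0.6540 → (2.25, 3.55).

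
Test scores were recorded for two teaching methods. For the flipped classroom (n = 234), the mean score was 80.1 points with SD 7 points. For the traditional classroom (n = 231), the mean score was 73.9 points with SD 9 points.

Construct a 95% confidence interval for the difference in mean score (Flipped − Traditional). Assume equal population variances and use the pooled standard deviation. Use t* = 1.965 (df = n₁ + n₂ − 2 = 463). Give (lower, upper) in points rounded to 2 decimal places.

(4.73, 7.67)

s_p = √[((n₁−1)s₁² + (n₂−1)s₂²)/(n₁+n₂−2)] = √[(233·7² + 230·9²)/463] = 8.0558.
SE = 8.0558·√(1/234 + 1/231) = 0.7472.
With t* = 1.965, margin = 1.965 × 0.7472 = 1.4682.
x̄₁ − x̄₂ = 80.1 − 73.9 = 6.2000; interval 6.2000 ± 1.4682 = (4.73, 7.67).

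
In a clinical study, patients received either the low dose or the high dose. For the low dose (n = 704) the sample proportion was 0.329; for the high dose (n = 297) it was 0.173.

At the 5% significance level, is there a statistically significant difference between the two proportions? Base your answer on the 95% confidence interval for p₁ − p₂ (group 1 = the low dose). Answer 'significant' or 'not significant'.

The two standard errors are √(0.3290×0.6710/704) = 0.01771 and √(0.1730×0.8270/297) = 0.02195.
Because the samples are independent, SE_diff = √(0.01771² + 0.02195²) = 0.02820.
Using z* = 1.960 for 95%, ME = 1.960 × 0.02820 = 0.05527.
p̂₁ − p̂₂ = 0.1560; interval 0.1560 ± 0.05527 gives (0.10073, 0.21127).
The interval (0.10073, 0.21127) does not contain 0, so the difference is significant.

significant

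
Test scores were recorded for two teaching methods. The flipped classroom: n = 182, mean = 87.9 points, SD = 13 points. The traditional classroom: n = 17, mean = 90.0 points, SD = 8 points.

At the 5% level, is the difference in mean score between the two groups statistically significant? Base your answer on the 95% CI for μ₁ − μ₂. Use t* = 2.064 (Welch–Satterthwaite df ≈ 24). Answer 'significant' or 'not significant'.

Per-group SEs: s₁/√n₁ = 13/√182 = 0.9636, s₂/√n₂ = 8/√17 = 1.9403.
Unpooled SE of the difference: √(0.92852496 + 3.76476409) = 2.1664.
Margin of error = t* · SE = 2.064 × 2.1664 = 4.4714.
x̄₁ − x̄₂ = 87.9 − 90.0 = -2.1000.
CI: -2.1000 ± 4.4714 = (-6.5714, 2.3714).
The interval (-6.5714, 2.3714) contains 0, so the difference is not significant.

not significant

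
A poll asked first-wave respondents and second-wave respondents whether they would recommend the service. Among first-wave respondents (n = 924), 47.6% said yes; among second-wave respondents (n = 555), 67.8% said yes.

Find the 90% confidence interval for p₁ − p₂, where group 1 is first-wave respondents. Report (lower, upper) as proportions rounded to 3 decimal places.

SE₁ = √(p̂₁(1−p̂₁)/n₁) = √(0.4760·0.5240/924) = 0.01643; SE₂ = √(0.6780·0.3220/555) = 0.01983.
Independent samples: SE of the difference = √(SE₁² + SE₂²) = √(0.0002699449 + 0.0003932289) = 0.02575.
z* for 90% confidence is 1.645, so the margin of error is 1.645 × 0.02575 = 0.04236.
Point estimate p̂₁ − p̂₂ = 0.4760 − 0.6780 = -0.2020.
-0.2020 ± 0.04236 → (-0.244, -0.160).

(-0.244, -0.160)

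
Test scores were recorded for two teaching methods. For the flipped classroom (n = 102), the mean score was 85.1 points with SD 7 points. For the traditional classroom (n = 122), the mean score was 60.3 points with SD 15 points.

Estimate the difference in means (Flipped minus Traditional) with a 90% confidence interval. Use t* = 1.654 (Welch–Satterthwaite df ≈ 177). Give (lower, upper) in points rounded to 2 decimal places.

SE₁ = s₁/√n₁ = 7/√102 = 0.6931; SE₂ = 15/√122 = 1.3580.
Independent samples, unequal variances: SE_diff = √(SE₁² + SE₂²) = √(0.48038761 + 1.844164) = 1.5246.
t* = 1.654, so margin of error = 1.654 × 1.5246 = 2.5217.
Difference in means = 85.1 − 60.3 = 24.8000.
24.8000 ± 2.5217 → (22.28, 27.32).

(22.28, 27.32)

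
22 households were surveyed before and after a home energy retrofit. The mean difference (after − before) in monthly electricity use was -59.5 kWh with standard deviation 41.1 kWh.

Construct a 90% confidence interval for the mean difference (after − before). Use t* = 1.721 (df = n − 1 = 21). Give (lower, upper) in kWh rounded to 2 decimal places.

(-74.58, -44.42)

This is a matched-pairs design, so SE = s_d/√n = 41.1/√22 = 8.7625.
Margin = 1.721 × 8.7625 = 15.0803; the interval is -59.5 ± 15.0803 = (-74.58, -44.42).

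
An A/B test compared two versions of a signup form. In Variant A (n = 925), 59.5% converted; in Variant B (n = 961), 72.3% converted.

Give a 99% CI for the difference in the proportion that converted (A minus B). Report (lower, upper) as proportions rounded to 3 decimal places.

(-0.184, -0.072)

Each SE is √(p̂(1−p̂)/n): √(0.5950·0.4050/925) = 0.01614 and √(0.7230·0.2770/961) = 0.01444.
SE(p̂₁ − p̂₂) = √(SE₁² + SE₂²) = √(0.0002604996 + 0.0002085136) = 0.02166, since the two samples are independent.
At 99% confidence z* = 2.576; margin = 2.576 × 0.02166 = 0.05580.
The difference is 0.5950 − 0.7230 = -0.1280, so the interval is -0.1280 ± 0.05580 = (-0.184, -0.072).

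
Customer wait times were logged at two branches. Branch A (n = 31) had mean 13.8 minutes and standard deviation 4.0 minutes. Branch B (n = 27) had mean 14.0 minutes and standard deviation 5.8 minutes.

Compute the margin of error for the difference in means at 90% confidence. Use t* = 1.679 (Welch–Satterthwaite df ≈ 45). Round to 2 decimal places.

2.23

Per-group SEs: s₁/√n₁ = 4.0/√31 = 0.7184, s₂/√n₂ = 5.8/√27 = 1.1162.
Unpooled SE of the difference: √(0.51609856 + 1.24590244) = 1.3274.
Margin of error = t* · SE = 1.679 × 1.3274 = 2.2287.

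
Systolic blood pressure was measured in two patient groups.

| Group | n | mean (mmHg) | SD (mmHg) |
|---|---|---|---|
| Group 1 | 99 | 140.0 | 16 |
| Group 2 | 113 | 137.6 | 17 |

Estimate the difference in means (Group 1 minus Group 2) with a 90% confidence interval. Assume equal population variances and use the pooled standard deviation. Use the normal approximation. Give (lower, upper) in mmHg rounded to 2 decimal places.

s_p = √[((n₁−1)s₁² + (n₂−1)s₂²)/(n₁+n₂−2)] = √[(98·16² + 112·17²)/210] = 16.5409.
SE = 16.5409·√(1/99 + 1/113) = 2.2770.
With z* = 1.645, margin = 1.645 × 2.2770 = 3.7457.
x̄₁ − x̄₂ = 140.0 − 137.6 = 2.4000; interval 2.4000 ± 3.7457 = (-1.35, 6.15).

(-1.35, 6.15)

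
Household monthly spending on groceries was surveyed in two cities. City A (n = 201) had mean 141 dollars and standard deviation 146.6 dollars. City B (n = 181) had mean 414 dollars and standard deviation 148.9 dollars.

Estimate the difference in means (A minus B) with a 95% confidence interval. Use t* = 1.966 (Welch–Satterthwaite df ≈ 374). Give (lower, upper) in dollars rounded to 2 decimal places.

(-302.78, -243.22)

Per-group SEs: s₁/√n₁ = 146.6/√201 = 10.3404, s₂/√n₂ = 148.9/√181 = 11.0676.
Unpooled SE of the difference: √(106.92387216 + 122.49176976) = 15.1465.
Margin of error = t* · SE = 1.966 × 15.1465 = 29.7780.
x̄₁ − x̄₂ = 141 − 414 = -273.0000.
CI: -273.0000 ± 29.7780 = (-302.78, -243.22).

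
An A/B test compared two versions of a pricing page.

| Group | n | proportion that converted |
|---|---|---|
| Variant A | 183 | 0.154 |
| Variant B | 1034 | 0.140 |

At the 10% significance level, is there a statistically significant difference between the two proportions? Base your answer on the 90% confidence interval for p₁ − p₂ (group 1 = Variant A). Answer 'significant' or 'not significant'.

Each SE is √(p̂(1−p̂)/n): √(0.1540·0.8460/183) = 0.02668 and √(0.1400·0.8600/1034) = 0.01079.
SE(p̂₁ − p̂₂) = √(SE₁² + SE₂²) = √(0.0007118224 + 0.0001164241) = 0.02878, since the two samples are independent.
At 90% confidence z* = 1.645; margin = 1.645 × 0.02878 = 0.04734.
The difference is 0.1540 − 0.1400 = 0.0140, so the interval is 0.0140 ± 0.04734 = (-0.03334, 0.06134).
The interval (-0.03334, 0.06134) contains 0, so the difference is not significant.

not significant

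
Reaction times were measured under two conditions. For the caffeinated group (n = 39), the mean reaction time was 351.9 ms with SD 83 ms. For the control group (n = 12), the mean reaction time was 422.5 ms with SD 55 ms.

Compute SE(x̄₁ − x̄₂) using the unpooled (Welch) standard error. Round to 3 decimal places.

20.706

Standard errors of each mean: 83/√39 = 13.2906 and 55/√12 = 15.8771.
SE(x̄₁ − x̄₂) = √(13.2906² + 15.8771²) = 20.7056 for independent samples with unequal variances.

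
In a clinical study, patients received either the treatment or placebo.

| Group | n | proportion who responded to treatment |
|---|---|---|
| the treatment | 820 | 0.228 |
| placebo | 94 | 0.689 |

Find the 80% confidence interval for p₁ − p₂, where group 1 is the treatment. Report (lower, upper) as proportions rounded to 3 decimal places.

Each SE is √(p̂(1−p̂)/n): √(0.2280·0.7720/820) = 0.01465 and √(0.6890·0.3110/94) = 0.04774.
SE(p̂₁ − p̂₂) = √(SE₁² + SE₂²) = √(0.0002146225 + 0.0022791076) = 0.04994, since the two samples are independent.
At 80% confidence z* = 1.282; margin = 1.282 × 0.04994 = 0.06402.
The difference is 0.2280 − 0.6890 = -0.4610, so the interval is -0.4610 ± 0.06402 = (-0.525, -0.397).

(-0.525, -0.397)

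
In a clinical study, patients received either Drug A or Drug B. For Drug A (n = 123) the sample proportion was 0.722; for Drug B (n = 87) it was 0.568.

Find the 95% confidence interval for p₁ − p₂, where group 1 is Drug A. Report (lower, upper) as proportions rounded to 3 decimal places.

The two standard errors are √(0.7220×0.2780/123) = 0.04040 and √(0.5680×0.4320/87) = 0.05311.
Because the samples are independent, SE_diff = √(0.04040² + 0.05311²) = 0.06673.
Using z* = 1.960 for 95%, ME = 1.960 × 0.06673 = 0.13079.
p̂₁ − p̂₂ = 0.1540; interval 0.1540 ± 0.13079 gives (0.023, 0.285).

(0.023, 0.285)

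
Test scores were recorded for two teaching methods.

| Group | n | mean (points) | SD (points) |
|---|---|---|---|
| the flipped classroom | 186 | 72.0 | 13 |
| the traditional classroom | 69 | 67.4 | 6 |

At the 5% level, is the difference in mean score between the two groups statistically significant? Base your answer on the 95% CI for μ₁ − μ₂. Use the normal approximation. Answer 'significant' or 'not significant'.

Standard errors of each mean: 13/√186 = 0.9532 and 6/√69 = 0.7223.
SE(x̄₁ − x̄₂) = √(0.9532² + 0.7223²) = 1.1960 for independent samples with unequal variances.
With z* = 1.960, the margin is 1.960 × 1.1960 = 2.3442.
x̄₁ − x̄₂ = 72.0 − 67.4 = 4.6000; the interval is 4.6000 ± 2.3442 = (2.2558, 6.9442).
The interval (2.2558, 6.9442) does not contain 0, so the difference is significant.

significant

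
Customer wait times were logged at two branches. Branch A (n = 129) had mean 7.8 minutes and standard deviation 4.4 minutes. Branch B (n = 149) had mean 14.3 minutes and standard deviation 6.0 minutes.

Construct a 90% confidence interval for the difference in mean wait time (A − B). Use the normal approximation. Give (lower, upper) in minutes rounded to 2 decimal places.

Per-group SEs: s₁/√n₁ = 4.4/√129 = 0.3874, s₂/√n₂ = 6.0/√149 = 0.4915.
Unpooled SE of the difference: √(0.15007876 + 0.24157225) = 0.6258.
Margin of error = z* · SE = 1.645 × 0.6258 = 1.0294.
x̄₁ − x̄₂ = 7.8 − 14.3 = -6.5000.
CI: -6.5000 ± 1.0294 = (-7.53, -5.47).

(-7.53, -5.47)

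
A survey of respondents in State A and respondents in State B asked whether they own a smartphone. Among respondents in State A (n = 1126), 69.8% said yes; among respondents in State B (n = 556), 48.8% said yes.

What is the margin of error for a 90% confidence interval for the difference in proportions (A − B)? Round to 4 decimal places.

0.0415

The two standard errors are √(0.6980×0.3020/1126) = 0.01368 and √(0.4880×0.5120/556) = 0.02120.
Because the samples are independent, SE_diff = √(0.01368² + 0.02120²) = 0.02523.
Using z* = 1.645 for 90%, ME = 1.645 × 0.02523 = 0.04150.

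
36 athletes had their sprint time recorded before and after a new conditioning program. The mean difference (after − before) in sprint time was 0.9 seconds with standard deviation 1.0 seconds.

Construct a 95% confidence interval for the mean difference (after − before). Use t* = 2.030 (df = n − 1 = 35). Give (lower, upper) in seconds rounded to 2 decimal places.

This is a matched-pairs design, so SE = s_d/√n = 1.0/√36 = 0.1667.
Margin = 2.030 × 0.1667 = 0.3384; the interval is 0.9 ± 0.3384 = (0.56, 1.24).

(0.56, 1.24)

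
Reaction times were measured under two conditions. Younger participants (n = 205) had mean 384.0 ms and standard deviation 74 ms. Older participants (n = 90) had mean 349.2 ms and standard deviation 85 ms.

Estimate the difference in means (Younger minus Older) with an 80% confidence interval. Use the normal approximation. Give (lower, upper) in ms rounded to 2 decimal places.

(21.54, 48.06)

Per-group SEs: s₁/√n₁ = 74/√205 = 5.1684, s₂/√n₂ = 85/√90 = 8.9598.
Unpooled SE of the difference: √(26.71235856 + 80.27801604) = 10.3436.
Margin of error = z* · SE = 1.282 × 10.3436 = 13.2605.
x̄₁ − x̄₂ = 384.0 − 349.2 = 34.8000.
CI: 34.8000 ± 13.2605 = (21.54, 48.06).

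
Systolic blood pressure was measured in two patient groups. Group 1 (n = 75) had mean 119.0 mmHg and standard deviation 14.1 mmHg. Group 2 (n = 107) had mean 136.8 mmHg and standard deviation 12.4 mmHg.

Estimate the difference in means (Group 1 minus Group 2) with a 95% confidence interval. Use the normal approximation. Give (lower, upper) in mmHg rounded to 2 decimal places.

(-21.76, -13.84)

Standard errors of each mean: 14.1/√75 = 1.6281 and 12.4/√107 = 1.1988.
SE(x̄₁ − x̄₂) = √(1.6281² + 1.1988²) = 2.0218 for independent samples with unequal variances.
With z* = 1.960, the margin is 1.960 × 2.0218 = 3.9627.
x̄₁ − x̄₂ = 119.0 − 136.8 = -17.8000; the interval is -17.8000 ± 3.9627 = (-21.76, -13.84).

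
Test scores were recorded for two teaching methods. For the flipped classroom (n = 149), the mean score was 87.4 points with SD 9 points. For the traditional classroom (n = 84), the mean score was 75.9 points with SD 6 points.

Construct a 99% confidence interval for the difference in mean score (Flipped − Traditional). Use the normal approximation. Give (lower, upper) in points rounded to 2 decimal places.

Per-group SEs: s₁/√n₁ = 9/√149 = 0.7373, s₂/√n₂ = 6/√84 = 0.6547.
Unpooled SE of the difference: √(0.54361129 + 0.42863209) = 0.9860.
Margin of error = z* · SE = 2.576 × 0.9860 = 2.5399.
x̄₁ − x̄₂ = 87.4 − 75.9 = 11.5000.
CI: 11.5000 ± 2.5399 = (8.96, 14.04).

(8.96, 14.04)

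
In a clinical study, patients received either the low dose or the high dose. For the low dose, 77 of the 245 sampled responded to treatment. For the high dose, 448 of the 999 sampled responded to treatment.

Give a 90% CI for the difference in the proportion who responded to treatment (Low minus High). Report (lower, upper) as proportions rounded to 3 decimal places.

p̂₁ = 77/245 = 0.3143 and p̂₂ = 448/999 = 0.4484.
SE₁ = √(p̂₁(1−p̂₁)/n₁) = √(0.3143·0.6857/245) = 0.02966; SE₂ = √(0.4484·0.5516/999) = 0.01573.
Independent samples: SE of the difference = √(SE₁² + SE₂²) = √(0.0008797156 + 0.0002474329) = 0.03357.
z* for 90% confidence is 1.645, so the margin of error is 1.645 × 0.03357 = 0.05522.
Point estimate p̂₁ − p̂₂ = 0.3143 − 0.4484 = -0.1341.
-0.1341 ± 0.05522 → (-0.189, -0.079).

(-0.189, -0.079)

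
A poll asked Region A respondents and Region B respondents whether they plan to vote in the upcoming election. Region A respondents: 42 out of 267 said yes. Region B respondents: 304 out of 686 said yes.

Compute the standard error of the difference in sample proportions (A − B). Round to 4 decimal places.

First, p̂₁ = 42/267 = 0.1573; p̂₂ = 304/686 = 0.4431.
The two standard errors are √(0.1573×0.8427/267) = 0.02228 and √(0.4431×0.5569/686) = 0.01897.
Because the samples are independent, SE_diff = √(0.02228² + 0.01897²) = 0.02926.

0.0293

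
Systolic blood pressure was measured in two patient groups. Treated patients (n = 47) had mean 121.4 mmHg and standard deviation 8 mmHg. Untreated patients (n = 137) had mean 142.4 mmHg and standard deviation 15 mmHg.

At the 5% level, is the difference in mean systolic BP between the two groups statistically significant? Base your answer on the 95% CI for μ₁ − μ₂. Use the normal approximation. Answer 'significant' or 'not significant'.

Per-group SEs: s₁/√n₁ = 8/√47 = 1.1669, s₂/√n₂ = 15/√137 = 1.2815.
Unpooled SE of the difference: √(1.36165561 + 1.64224225) = 1.7332.
Margin of error = z* · SE = 1.960 × 1.7332 = 3.3971.
x̄₁ − x̄₂ = 121.4 − 142.4 = -21.0000.
CI: -21.0000 ± 3.3971 = (-24.3971, -17.6029).
The interval (-24.3971, -17.6029) does not contain 0, so the difference is significant.

significant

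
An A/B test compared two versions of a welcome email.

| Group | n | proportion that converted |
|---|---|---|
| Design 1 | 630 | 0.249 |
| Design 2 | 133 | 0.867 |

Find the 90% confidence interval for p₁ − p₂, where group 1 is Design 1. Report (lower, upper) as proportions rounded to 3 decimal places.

(-0.674, -0.562)

Each SE is √(p̂(1−p̂)/n): √(0.2490·0.7510/630) = 0.01723 and √(0.8670·0.1330/133) = 0.02944.
SE(p̂₁ − p̂₂) = √(SE₁² + SE₂²) = √(0.0002968729 + 0.0008667136) = 0.03411, since the two samples are independent.
At 90% confidence z* = 1.645; margin = 1.645 × 0.03411 = 0.05611.
The difference is 0.2490 − 0.8670 = -0.6180, so the interval is -0.6180 ± 0.05611 = (-0.674, -0.562).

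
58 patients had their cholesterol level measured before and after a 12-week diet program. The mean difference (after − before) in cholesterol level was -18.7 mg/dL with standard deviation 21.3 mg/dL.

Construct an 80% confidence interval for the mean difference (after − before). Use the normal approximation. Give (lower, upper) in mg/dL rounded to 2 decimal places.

(-22.29, -15.11)

Paired design: SE = s_d/√n = 21.3/√58 = 2.7968.
z* = 1.282; margin of error = 1.282 × 2.7968 = 3.5855.
-18.7 ± 3.5855 → (-22.29, -15.11).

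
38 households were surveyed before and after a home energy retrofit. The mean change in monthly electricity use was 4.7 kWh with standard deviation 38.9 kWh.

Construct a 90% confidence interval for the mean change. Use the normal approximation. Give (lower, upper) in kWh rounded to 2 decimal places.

(-5.68, 15.08)

This is a matched-pairs design, so SE = s_d/√n = 38.9/√38 = 6.3104.
Margin = 1.645 × 6.3104 = 10.3806; the interval is 4.7 ± 10.3806 = (-5.68, 15.08).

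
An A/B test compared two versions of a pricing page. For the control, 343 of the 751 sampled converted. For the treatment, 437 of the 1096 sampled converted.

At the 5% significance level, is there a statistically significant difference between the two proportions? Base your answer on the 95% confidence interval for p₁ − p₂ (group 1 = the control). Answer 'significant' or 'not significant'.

significant

First, p̂₁ = 343/751 = 0.4567; p̂₂ = 437/1096 = 0.3987.
The two standard errors are √(0.4567×0.5433/751) = 0.01818 and √(0.3987×0.6013/1096) = 0.01479.
Because the samples are independent, SE_diff = √(0.01818² + 0.01479²) = 0.02344.
Using z* = 1.960 for 95%, ME = 1.960 × 0.02344 = 0.04594.
p̂₁ − p̂₂ = 0.0580; interval 0.0580 ± 0.04594 gives (0.01206, 0.10394).
The interval (0.01206, 0.10394) does not contain 0, so the difference is significant.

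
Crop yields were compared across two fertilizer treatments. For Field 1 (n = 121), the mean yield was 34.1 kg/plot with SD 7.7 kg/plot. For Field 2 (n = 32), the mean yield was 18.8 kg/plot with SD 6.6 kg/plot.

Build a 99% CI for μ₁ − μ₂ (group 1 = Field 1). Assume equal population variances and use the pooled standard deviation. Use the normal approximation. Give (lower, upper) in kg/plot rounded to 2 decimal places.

(11.47, 19.13)

Pooled variance s_p² = [120·7.7² + 31·6.6²] / (121+32−2) = 56.0607, so s_p = 7.4874.
SE_diff = s_p·√(1/n₁ + 1/n₂) = 7.4874·√(1/121 + 1/32) = 1.4884.
z* = 2.576; margin = 2.576 × 1.4884 = 3.8341.
Difference = 34.1 − 18.8 = 15.3000.
15.3000 ± 3.8341 → (11.47, 19.13).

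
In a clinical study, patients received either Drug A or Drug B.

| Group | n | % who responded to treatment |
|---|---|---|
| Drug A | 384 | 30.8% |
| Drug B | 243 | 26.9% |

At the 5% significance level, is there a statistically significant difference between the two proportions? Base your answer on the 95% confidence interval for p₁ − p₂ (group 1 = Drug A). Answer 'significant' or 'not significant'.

Each SE is √(p̂(1−p̂)/n): √(0.3080·0.6920/384) = 0.02356 and √(0.2690·0.7310/243) = 0.02845.
SE(p̂₁ − p̂₂) = √(SE₁² + SE₂²) = √(0.0005550736 + 0.0008094025) = 0.03694, since the two samples are independent.
At 95% confidence z* = 1.960; margin = 1.960 × 0.03694 = 0.07240.
The difference is 0.3080 − 0.2690 = 0.0390, so the interval is 0.0390 ± 0.07240 = (-0.03340, 0.11140).
The interval (-0.03340, 0.11140) contains 0, so the difference is not significant.

not significant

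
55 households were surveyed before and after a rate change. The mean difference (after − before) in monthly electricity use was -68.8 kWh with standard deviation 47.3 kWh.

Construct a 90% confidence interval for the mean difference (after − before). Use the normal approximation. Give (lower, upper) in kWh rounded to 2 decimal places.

This is a matched-pairs design, so SE = s_d/√n = 47.3/√55 = 6.3779.
Margin = 1.645 × 6.3779 = 10.4916; the interval is -68.8 ± 10.4916 = (-79.29, -58.31).

(-79.29, -58.31)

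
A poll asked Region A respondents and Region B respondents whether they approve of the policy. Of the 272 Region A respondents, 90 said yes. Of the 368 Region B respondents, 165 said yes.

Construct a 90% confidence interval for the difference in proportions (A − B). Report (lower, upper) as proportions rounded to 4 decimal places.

(-0.1809, -0.0541)

p̂₁ = 90/272 = 0.3309 and p̂₂ = 165/368 = 0.4484.
SE₁ = √(p̂₁(1−p̂₁)/n₁) = √(0.3309·0.6691/272) = 0.02853; SE₂ = √(0.4484·0.5516/368) = 0.02593.
Independent samples: SE of the difference = √(SE₁² + SE₂²) = √(0.0008139609 + 0.0006723649) = 0.03855.
z* for 90% confidence is 1.645, so the margin of error is 1.645 × 0.03855 = 0.06341.
Point estimate p̂₁ − p̂₂ = 0.3309 − 0.4484 = -0.1175.
-0.1175 ± 0.06341 → (-0.1809, -0.0541).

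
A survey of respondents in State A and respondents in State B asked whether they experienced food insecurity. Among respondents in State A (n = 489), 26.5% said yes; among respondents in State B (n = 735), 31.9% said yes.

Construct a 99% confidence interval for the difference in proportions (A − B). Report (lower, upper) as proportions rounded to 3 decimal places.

(-0.122, 0.014)

The two standard errors are √(0.2650×0.7350/489) = 0.01996 and √(0.3190×0.6810/735) = 0.01719.
Because the samples are independent, SE_diff = √(0.01996² + 0.01719²) = 0.02634.
Using z* = 2.576 for 99%, ME = 2.576 × 0.02634 = 0.06785.
p̂₁ − p̂₂ = -0.0540; interval -0.0540 ± 0.06785 gives (-0.122, 0.014).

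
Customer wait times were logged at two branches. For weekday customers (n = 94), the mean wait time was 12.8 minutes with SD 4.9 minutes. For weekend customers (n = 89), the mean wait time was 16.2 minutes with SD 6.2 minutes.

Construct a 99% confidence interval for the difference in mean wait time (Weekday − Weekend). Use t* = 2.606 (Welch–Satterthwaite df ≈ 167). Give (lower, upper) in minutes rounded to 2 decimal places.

(-5.56, -1.24)

Standard errors of each mean: 4.9/√94 = 0.5054 and 6.2/√89 = 0.6572.
SE(x̄₁ − x̄₂) = √(0.5054² + 0.6572²) = 0.8291 for independent samples with unequal variances.
With t* = 2.606, the margin is 2.606 × 0.8291 = 2.1606.
x̄₁ − x̄₂ = 12.8 − 16.2 = -3.4000; the interval is -3.4000 ± 2.1606 = (-5.56, -1.24).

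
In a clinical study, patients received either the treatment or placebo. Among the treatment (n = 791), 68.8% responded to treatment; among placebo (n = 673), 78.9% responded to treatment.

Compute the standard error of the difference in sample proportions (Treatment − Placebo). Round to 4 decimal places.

SE₁ = √(p̂₁(1−p̂₁)/n₁) = √(0.6880·0.3120/791) = 0.01647; SE₂ = √(0.7890·0.2110/673) = 0.01573.
Independent samples: SE of the difference = √(SE₁² + SE₂²) = √(0.0002712609 + 0.0002474329) = 0.02277.

0.0228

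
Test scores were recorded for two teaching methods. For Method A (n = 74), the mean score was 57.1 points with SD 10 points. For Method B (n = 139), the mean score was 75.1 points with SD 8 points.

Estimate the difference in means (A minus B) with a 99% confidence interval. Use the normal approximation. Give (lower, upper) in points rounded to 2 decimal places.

Per-group SEs: s₁/√n₁ = 10/√74 = 1.1625, s₂/√n₂ = 8/√139 = 0.6786.
Unpooled SE of the difference: √(1.35140625 + 0.46049796) = 1.3461.
Margin of error = z* · SE = 2.576 × 1.3461 = 3.4676.
x̄₁ − x̄₂ = 57.1 − 75.1 = -18.0000.
CI: -18.0000 ± 3.4676 = (-21.47, -14.53).

(-21.47, -14.53)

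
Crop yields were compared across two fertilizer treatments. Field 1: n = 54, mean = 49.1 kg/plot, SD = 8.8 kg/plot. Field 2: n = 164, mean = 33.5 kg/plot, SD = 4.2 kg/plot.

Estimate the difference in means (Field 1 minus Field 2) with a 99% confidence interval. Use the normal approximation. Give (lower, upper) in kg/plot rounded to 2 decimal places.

SE₁ = s₁/√n₁ = 8.8/√54 = 1.1975; SE₂ = 4.2/√164 = 0.3280.
Independent samples, unequal variances: SE_diff = √(SE₁² + SE₂²) = √(1.43400625 + 0.107584) = 1.2416.
z* = 2.576, so margin of error = 2.576 × 1.2416 = 3.1984.
Difference in means = 49.1 − 33.5 = 15.6000.
15.6000 ± 3.1984 → (12.40, 18.80).

(12.40, 18.80)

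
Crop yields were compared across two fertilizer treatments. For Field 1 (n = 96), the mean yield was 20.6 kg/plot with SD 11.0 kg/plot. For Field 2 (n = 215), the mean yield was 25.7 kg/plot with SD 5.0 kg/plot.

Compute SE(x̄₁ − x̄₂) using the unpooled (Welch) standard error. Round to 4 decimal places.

SE₁ = s₁/√n₁ = 11.0/√96 = 1.1227; SE₂ = 5.0/√215 = 0.3410.
Independent samples, unequal variances: SE_diff = √(SE₁² + SE₂²) = √(1.26045529 + 0.116281) = 1.1733.

1.1733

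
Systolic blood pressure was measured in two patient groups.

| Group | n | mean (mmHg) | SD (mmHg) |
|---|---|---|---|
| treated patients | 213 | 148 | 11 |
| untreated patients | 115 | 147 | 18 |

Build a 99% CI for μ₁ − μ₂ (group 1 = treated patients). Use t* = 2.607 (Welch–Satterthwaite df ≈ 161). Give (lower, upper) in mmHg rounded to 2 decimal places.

(-3.80, 5.80)

Per-group SEs: s₁/√n₁ = 11/√213 = 0.7537, s₂/√n₂ = 18/√115 = 1.6785.
Unpooled SE of the difference: √(0.56806369 + 2.81736225) = 1.8400.
Margin of error = t* · SE = 2.607 × 1.8400 = 4.7969.
x̄₁ − x̄₂ = 148 − 147 = 1.0000.
CI: 1.0000 ± 4.7969 = (-3.80, 5.80).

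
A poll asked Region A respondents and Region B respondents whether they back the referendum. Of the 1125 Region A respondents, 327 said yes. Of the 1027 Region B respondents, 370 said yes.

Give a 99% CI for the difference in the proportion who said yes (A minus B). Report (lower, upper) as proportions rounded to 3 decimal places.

(-0.122, -0.018)

p̂₁ = 327/1125 = 0.2907 and p̂₂ = 370/1027 = 0.3603.
SE₁ = √(p̂₁(1−p̂₁)/n₁) = √(0.2907·0.7093/1125) = 0.01354; SE₂ = √(0.3603·0.6397/1027) = 0.01498.
Independent samples: SE of the difference = √(SE₁² + SE₂²) = √(0.0001833316 + 0.0002244004) = 0.02019.
z* for 99% confidence is 2.576, so the margin of error is 2.576 × 0.02019 = 0.05201.
Point estimate p̂₁ − p̂₂ = 0.2907 − 0.3603 = -0.0696.
-0.0696 ± 0.05201 → (-0.122, -0.018).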